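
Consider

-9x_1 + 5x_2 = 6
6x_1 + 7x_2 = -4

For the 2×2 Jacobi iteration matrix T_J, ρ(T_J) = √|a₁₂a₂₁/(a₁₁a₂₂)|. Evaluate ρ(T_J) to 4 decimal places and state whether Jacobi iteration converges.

a₁₂a₂₁/(a₁₁a₂₂) = (5)·(6) / ((-9)·(7)) = -0.476190
ρ = √|-0.476190| = √0.476190 = 0.6901
ρ < 1, so Jacobi converges

0.6901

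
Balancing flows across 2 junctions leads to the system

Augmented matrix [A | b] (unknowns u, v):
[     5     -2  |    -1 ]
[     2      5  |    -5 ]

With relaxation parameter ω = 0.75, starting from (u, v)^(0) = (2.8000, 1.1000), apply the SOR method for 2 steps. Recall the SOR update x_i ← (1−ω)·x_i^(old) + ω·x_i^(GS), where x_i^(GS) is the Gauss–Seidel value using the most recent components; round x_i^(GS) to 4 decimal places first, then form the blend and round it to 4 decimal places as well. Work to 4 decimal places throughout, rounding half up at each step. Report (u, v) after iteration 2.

(-0.1517, -0.8892)

Iteration 1:
  u: GS value = (-1 - (-2)·1.1000) / (5) = 0.2400;  u ← (1−ω)·2.8000 + ω·0.2400 = 0.8800
  v: GS value = (-5 - (2)·0.8800) / (5) = -1.3520;  v ← (1−ω)·1.1000 + ω·-1.3520 = -0.7390
Iteration 2:
  u: GS value = (-1 - (-2)·-0.7390) / (5) = -0.4956;  u ← (1−ω)·0.8800 + ω·-0.4956 = -0.1517
  v: GS value = (-5 - (2)·-0.1517) / (5) = -0.9393;  v ← (1−ω)·-0.7390 + ω·-0.9393 = -0.8892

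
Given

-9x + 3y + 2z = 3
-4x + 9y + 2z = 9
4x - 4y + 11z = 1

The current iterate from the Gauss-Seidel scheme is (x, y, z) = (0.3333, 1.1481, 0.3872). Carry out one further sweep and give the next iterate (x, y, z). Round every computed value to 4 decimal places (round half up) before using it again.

One sweep:
  x = (3 - (3)·1.1481 - (2)·0.3872) / (-9) = 0.1354
  y = (9 - (-4)·0.1354 - (2)·0.3872) / (9) = 0.9741
  z = (1 - (4)·0.1354 - (-4)·0.9741) / (11) = 0.3959

(0.1354, 0.9741, 0.3959)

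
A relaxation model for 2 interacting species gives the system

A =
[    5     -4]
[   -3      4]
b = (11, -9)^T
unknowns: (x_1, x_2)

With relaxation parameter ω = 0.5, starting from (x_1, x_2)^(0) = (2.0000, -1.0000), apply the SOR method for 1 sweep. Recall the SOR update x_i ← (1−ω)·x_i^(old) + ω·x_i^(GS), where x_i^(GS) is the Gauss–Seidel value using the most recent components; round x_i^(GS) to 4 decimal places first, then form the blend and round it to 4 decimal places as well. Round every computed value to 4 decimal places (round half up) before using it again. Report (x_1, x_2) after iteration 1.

(1.7000, -0.9875)

Iteration 1:
  x_1: GS value = (11 - (-4)·-1.0000) / (5) = 1.4000;  x_1 ← (1−ω)·2.0000 + ω·1.4000 = 1.7000
  x_2: GS value = (-9 - (-3)·1.7000) / (4) = -0.9750;  x_2 ← (1−ω)·-1.0000 + ω·-0.9750 = -0.9875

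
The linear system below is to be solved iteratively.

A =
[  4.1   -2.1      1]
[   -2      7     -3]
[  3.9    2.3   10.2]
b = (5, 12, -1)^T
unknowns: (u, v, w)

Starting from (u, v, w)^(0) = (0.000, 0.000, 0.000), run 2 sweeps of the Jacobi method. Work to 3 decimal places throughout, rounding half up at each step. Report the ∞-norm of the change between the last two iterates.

0.901

Iteration 1:
  u = (5 - (-2.1)·0.000 - (1)·0.000) / (4.1) = 1.220
  v = (12 - (-2)·0.000 - (-3)·0.000) / (7) = 1.714
  w = (-1 - (3.9)·0.000 - (2.3)·0.000) / (10.2) = -0.098
Iteration 2:
  u = (5 - (-2.1)·1.714 - (1)·-0.098) / (4.1) = 2.121
  v = (12 - (-2)·1.220 - (-3)·-0.098) / (7) = 2.021
  w = (-1 - (3.9)·1.220 - (2.3)·1.714) / (10.2) = -0.951
Change: (0.901, 0.307, -0.853) → max |·| = 0.901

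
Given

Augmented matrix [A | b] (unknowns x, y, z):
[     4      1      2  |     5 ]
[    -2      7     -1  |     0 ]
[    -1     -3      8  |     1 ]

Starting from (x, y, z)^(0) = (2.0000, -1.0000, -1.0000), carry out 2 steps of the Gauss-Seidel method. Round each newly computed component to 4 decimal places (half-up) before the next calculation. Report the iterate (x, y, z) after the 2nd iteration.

(0.8750, 0.3265, 0.3568)

Iteration 1:
  x = (5 - (1)·-1.0000 - (2)·-1.0000) / (4) = 2.0000
  y = (0 - (-2)·2.0000 - (-1)·-1.0000) / (7) = 0.4286
  z = (1 - (-1)·2.0000 - (-3)·0.4286) / (8) = 0.5357
Iteration 2:
  x = (5 - (1)·0.4286 - (2)·0.5357) / (4) = 0.8750
  y = (0 - (-2)·0.8750 - (-1)·0.5357) / (7) = 0.3265
  z = (1 - (-1)·0.8750 - (-3)·0.3265) / (8) = 0.3568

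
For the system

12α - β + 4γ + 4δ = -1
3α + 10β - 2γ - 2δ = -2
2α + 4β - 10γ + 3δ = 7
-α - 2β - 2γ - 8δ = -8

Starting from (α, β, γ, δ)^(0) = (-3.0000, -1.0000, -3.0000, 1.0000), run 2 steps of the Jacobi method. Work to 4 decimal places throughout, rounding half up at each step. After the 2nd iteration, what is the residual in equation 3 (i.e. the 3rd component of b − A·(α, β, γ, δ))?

7.0741

Iteration 1:
  α = (-1 - (-1)·-1.0000 - (4)·-3.0000 - (4)·1.0000) / (12) = 0.5000
  β = (-2 - (3)·-3.0000 - (-2)·-3.0000 - (-2)·1.0000) / (10) = 0.3000
  γ = (7 - (2)·-3.0000 - (4)·-1.0000 - (3)·1.0000) / (-10) = -1.4000
  δ = (-8 - (-1)·-3.0000 - (-2)·-1.0000 - (-2)·-3.0000) / (-8) = 2.3750
Iteration 2:
  α = (-1 - (-1)·0.3000 - (4)·-1.4000 - (4)·2.3750) / (12) = -0.3833
  β = (-2 - (3)·0.5000 - (-2)·-1.4000 - (-2)·2.3750) / (10) = -0.1550
  γ = (7 - (2)·0.5000 - (4)·0.3000 - (3)·2.3750) / (-10) = 0.2325
  δ = (-8 - (-1)·0.5000 - (-2)·0.3000 - (-2)·-1.4000) / (-8) = 1.2125
Residual b − A·x = (-2.3354, 3.5899, 7.0741, 1.4717)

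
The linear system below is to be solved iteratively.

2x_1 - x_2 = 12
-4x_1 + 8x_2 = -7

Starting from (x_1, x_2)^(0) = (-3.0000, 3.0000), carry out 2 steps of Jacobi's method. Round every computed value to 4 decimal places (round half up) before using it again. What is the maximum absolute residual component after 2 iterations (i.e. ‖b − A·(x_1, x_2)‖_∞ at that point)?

10.7500

Iteration 1:
  x_1 = (12 - (-1)·3.0000) / (2) = 7.5000
  x_2 = (-7 - (-4)·-3.0000) / (8) = -2.3750
Iteration 2:
  x_1 = (12 - (-1)·-2.3750) / (2) = 4.8125
  x_2 = (-7 - (-4)·7.5000) / (8) = 2.8750
Residual b − A·x = (5.2500, -10.7500); ∞-norm = 10.7500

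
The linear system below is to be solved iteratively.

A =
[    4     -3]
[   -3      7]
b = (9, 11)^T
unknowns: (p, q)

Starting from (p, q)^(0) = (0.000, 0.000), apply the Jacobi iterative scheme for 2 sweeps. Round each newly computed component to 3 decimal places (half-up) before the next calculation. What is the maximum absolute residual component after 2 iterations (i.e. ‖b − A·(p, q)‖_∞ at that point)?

Iteration 1:
  p = (9 - (-3)·0.000) / (4) = 2.250
  q = (11 - (-3)·0.000) / (7) = 1.571
Iteration 2:
  p = (9 - (-3)·1.571) / (4) = 3.428
  q = (11 - (-3)·2.250) / (7) = 2.536
Residual b − A·x = (2.896, 3.532); ∞-norm = 3.532

3.532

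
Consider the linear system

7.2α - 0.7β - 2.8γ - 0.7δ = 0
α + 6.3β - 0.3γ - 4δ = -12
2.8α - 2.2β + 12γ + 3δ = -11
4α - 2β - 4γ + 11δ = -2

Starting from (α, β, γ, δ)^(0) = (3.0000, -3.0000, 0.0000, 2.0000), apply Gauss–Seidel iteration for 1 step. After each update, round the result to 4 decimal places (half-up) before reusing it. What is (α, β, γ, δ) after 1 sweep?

(-0.0972, -0.6195, -1.5076, -0.8073)

Iteration 1:
  α = (0 - (-0.7)·-3.0000 - (-2.8)·0.0000 - (-0.7)·2.0000) / (7.2) = -0.0972
  β = (-12 - (1)·-0.0972 - (-0.3)·0.0000 - (-4)·2.0000) / (6.3) = -0.6195
  γ = (-11 - (2.8)·-0.0972 - (-2.2)·-0.6195 - (3)·2.0000) / (12) = -1.5076
  δ = (-2 - (4)·-0.0972 - (-2)·-0.6195 - (-4)·-1.5076) / (11) = -0.8073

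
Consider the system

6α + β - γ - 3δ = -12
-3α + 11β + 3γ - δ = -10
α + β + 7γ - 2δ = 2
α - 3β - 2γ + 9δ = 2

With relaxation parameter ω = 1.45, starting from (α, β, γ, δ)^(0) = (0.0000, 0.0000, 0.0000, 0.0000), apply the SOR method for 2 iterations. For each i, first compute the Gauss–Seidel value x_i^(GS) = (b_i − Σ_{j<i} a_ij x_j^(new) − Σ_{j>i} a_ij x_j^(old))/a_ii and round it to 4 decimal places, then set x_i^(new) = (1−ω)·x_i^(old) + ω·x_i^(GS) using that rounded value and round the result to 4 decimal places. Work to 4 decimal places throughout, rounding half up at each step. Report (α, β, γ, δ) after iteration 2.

(-0.5656, -1.0240, 0.0942, -0.0915)

Iteration 1:
  α: GS value = (-12 - (1)·0.0000 - (-1)·0.0000 - (-3)·0.0000) / (6) = -2.0000;  α ← (1−ω)·0.0000 + ω·-2.0000 = -2.9000
  β: GS value = (-10 - (-3)·-2.9000 - (3)·0.0000 - (-1)·0.0000) / (11) = -1.7000;  β ← (1−ω)·0.0000 + ω·-1.7000 = -2.4650
  γ: GS value = (2 - (1)·-2.9000 - (1)·-2.4650 - (-2)·0.0000) / (7) = 1.0521;  γ ← (1−ω)·0.0000 + ω·1.0521 = 1.5255
  δ: GS value = (2 - (1)·-2.9000 - (-3)·-2.4650 - (-2)·1.5255) / (9) = 0.0618;  δ ← (1−ω)·0.0000 + ω·0.0618 = 0.0896
Iteration 2:
  α: GS value = (-12 - (1)·-2.4650 - (-1)·1.5255 - (-3)·0.0896) / (6) = -1.2901;  α ← (1−ω)·-2.9000 + ω·-1.2901 = -0.5656
  β: GS value = (-10 - (-3)·-0.5656 - (3)·1.5255 - (-1)·0.0896) / (11) = -1.4712;  β ← (1−ω)·-2.4650 + ω·-1.4712 = -1.0240
  γ: GS value = (2 - (1)·-0.5656 - (1)·-1.0240 - (-2)·0.0896) / (7) = 0.5384;  γ ← (1−ω)·1.5255 + ω·0.5384 = 0.0942
  δ: GS value = (2 - (1)·-0.5656 - (-3)·-1.0240 - (-2)·0.0942) / (9) = -0.0353;  δ ← (1−ω)·0.0896 + ω·-0.0353 = -0.0915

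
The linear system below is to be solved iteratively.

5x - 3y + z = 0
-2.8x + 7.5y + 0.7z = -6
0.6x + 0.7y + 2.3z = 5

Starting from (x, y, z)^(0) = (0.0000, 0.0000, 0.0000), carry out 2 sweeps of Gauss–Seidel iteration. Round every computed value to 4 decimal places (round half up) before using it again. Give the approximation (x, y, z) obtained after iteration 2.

(-0.9635, -1.3853, 2.8469)

Iteration 1:
  x = (0 - (-3)·0.0000 - (1)·0.0000) / (5) = 0.0000
  y = (-6 - (-2.8)·0.0000 - (0.7)·0.0000) / (7.5) = -0.8000
  z = (5 - (0.6)·0.0000 - (0.7)·-0.8000) / (2.3) = 2.4174
Iteration 2:
  x = (0 - (-3)·-0.8000 - (1)·2.4174) / (5) = -0.9635
  y = (-6 - (-2.8)·-0.9635 - (0.7)·2.4174) / (7.5) = -1.3853
  z = (5 - (0.6)·-0.9635 - (0.7)·-1.3853) / (2.3) = 2.8469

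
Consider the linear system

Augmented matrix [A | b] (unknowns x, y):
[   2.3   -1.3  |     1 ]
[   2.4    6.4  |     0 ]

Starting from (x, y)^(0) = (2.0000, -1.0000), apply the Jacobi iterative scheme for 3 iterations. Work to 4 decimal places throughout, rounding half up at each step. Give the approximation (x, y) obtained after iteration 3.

Iteration 1:
  x = (1 - (-1.3)·-1.0000) / (2.3) = -0.1304
  y = (0 - (2.4)·2.0000) / (6.4) = -0.7500
Iteration 2:
  x = (1 - (-1.3)·-0.7500) / (2.3) = 0.0109
  y = (0 - (2.4)·-0.1304) / (6.4) = 0.0489
Iteration 3:
  x = (1 - (-1.3)·0.0489) / (2.3) = 0.4624
  y = (0 - (2.4)·0.0109) / (6.4) = -0.0041

(0.4624, -0.0041)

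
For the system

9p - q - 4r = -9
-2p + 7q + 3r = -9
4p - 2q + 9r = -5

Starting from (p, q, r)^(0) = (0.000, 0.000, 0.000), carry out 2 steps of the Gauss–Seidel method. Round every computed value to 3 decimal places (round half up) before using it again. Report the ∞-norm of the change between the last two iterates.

0.379

Iteration 1:
  p = (-9 - (-1)·0.000 - (-4)·0.000) / (9) = -1.000
  q = (-9 - (-2)·-1.000 - (3)·0.000) / (7) = -1.571
  r = (-5 - (4)·-1.000 - (-2)·-1.571) / (9) = -0.460
Iteration 2:
  p = (-9 - (-1)·-1.571 - (-4)·-0.460) / (9) = -1.379
  q = (-9 - (-2)·-1.379 - (3)·-0.460) / (7) = -1.483
  r = (-5 - (4)·-1.379 - (-2)·-1.483) / (9) = -0.272
Change: (-0.379, 0.088, 0.188) → max |·| = 0.379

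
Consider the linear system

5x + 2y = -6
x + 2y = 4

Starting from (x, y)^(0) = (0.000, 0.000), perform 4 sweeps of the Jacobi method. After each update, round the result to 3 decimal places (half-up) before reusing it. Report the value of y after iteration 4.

3.120

Iteration 1:
  x = (-6 - (2)·0.000) / (5) = -1.200
  y = (4 - (1)·0.000) / (2) = 2.000
Iteration 2:
  x = (-6 - (2)·2.000) / (5) = -2.000
  y = (4 - (1)·-1.200) / (2) = 2.600
Iteration 3:
  x = (-6 - (2)·2.600) / (5) = -2.240
  y = (4 - (1)·-2.000) / (2) = 3.000
Iteration 4:
  x = (-6 - (2)·3.000) / (5) = -2.400
  y = (4 - (1)·-2.240) / (2) = 3.120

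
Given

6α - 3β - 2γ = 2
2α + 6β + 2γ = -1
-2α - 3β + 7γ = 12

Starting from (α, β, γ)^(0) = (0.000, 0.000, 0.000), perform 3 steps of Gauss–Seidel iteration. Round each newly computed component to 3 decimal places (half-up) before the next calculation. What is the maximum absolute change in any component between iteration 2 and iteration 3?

Iteration 1:
  α = (2 - (-3)·0.000 - (-2)·0.000) / (6) = 0.333
  β = (-1 - (2)·0.333 - (2)·0.000) / (6) = -0.278
  γ = (12 - (-2)·0.333 - (-3)·-0.278) / (7) = 1.690
Iteration 2:
  α = (2 - (-3)·-0.278 - (-2)·1.690) / (6) = 0.758
  β = (-1 - (2)·0.758 - (2)·1.690) / (6) = -0.983
  γ = (12 - (-2)·0.758 - (-3)·-0.983) / (7) = 1.510
Iteration 3:
  α = (2 - (-3)·-0.983 - (-2)·1.510) / (6) = 0.345
  β = (-1 - (2)·0.345 - (2)·1.510) / (6) = -0.785
  γ = (12 - (-2)·0.345 - (-3)·-0.785) / (7) = 1.476
Change: (-0.413, 0.198, -0.034) → max |·| = 0.413

0.413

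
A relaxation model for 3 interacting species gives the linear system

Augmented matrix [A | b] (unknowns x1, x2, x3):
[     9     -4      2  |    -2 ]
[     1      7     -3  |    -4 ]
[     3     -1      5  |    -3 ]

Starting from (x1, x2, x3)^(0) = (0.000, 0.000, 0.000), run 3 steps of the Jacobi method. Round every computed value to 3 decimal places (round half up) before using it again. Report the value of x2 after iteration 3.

Iteration 1:
  x1 = (-2 - (-4)·0.000 - (2)·0.000) / (9) = -0.222
  x2 = (-4 - (1)·0.000 - (-3)·0.000) / (7) = -0.571
  x3 = (-3 - (3)·0.000 - (-1)·0.000) / (5) = -0.600
Iteration 2:
  x1 = (-2 - (-4)·-0.571 - (2)·-0.600) / (9) = -0.343
  x2 = (-4 - (1)·-0.222 - (-3)·-0.600) / (7) = -0.797
  x3 = (-3 - (3)·-0.222 - (-1)·-0.571) / (5) = -0.581
Iteration 3:
  x1 = (-2 - (-4)·-0.797 - (2)·-0.581) / (9) = -0.447
  x2 = (-4 - (1)·-0.343 - (-3)·-0.581) / (7) = -0.771
  x3 = (-3 - (3)·-0.343 - (-1)·-0.797) / (5) = -0.554

-0.771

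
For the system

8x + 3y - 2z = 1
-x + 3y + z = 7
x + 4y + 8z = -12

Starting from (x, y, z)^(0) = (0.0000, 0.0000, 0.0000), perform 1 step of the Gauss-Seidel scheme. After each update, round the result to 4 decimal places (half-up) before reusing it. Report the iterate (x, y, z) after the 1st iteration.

(0.1250, 2.3750, -2.7031)

Iteration 1:
  x = (1 - (3)·0.0000 - (-2)·0.0000) / (8) = 0.1250
  y = (7 - (-1)·0.1250 - (1)·0.0000) / (3) = 2.3750
  z = (-12 - (1)·0.1250 - (4)·2.3750) / (8) = -2.7031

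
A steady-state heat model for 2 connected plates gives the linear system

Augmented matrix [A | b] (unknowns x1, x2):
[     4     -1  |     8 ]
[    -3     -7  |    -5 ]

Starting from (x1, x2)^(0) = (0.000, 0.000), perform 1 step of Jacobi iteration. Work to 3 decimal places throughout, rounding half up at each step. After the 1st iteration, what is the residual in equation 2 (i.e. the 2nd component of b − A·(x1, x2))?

Iteration 1:
  x1 = (8 - (-1)·0.000) / (4) = 2.000
  x2 = (-5 - (-3)·0.000) / (-7) = 0.714
Residual b − A·x = (0.714, 5.998)

5.998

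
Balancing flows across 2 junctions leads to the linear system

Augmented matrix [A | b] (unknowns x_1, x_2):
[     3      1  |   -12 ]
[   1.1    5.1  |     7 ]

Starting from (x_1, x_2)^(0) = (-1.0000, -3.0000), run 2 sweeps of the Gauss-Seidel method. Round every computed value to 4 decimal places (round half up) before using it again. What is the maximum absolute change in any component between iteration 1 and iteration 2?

Iteration 1:
  x_1 = (-12 - (1)·-3.0000) / (3) = -3.0000
  x_2 = (7 - (1.1)·-3.0000) / (5.1) = 2.0196
Iteration 2:
  x_1 = (-12 - (1)·2.0196) / (3) = -4.6732
  x_2 = (7 - (1.1)·-4.6732) / (5.1) = 2.3805
Change: (-1.6732, 0.3609) → max |·| = 1.6732

1.6732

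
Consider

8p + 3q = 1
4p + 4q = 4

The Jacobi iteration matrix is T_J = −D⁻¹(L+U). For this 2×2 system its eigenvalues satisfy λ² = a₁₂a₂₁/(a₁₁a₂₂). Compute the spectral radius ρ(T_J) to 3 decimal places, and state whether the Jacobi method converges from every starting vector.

a₁₂a₂₁/(a₁₁a₂₂) = (3)·(4) / ((8)·(4)) = 0.375000
ρ = √|0.375000| = √0.375000 = 0.612
ρ < 1, so Jacobi converges

0.612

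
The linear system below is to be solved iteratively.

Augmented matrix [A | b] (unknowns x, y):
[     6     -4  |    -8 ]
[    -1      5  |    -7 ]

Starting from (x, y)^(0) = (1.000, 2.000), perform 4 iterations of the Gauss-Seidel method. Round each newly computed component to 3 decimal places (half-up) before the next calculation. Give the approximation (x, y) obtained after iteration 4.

Iteration 1:
  x = (-8 - (-4)·2.000) / (6) = 0.000
  y = (-7 - (-1)·0.000) / (5) = -1.400
Iteration 2:
  x = (-8 - (-4)·-1.400) / (6) = -2.267
  y = (-7 - (-1)·-2.267) / (5) = -1.853
Iteration 3:
  x = (-8 - (-4)·-1.853) / (6) = -2.569
  y = (-7 - (-1)·-2.569) / (5) = -1.914
Iteration 4:
  x = (-8 - (-4)·-1.914) / (6) = -2.609
  y = (-7 - (-1)·-2.609) / (5) = -1.922

(-2.609, -1.922)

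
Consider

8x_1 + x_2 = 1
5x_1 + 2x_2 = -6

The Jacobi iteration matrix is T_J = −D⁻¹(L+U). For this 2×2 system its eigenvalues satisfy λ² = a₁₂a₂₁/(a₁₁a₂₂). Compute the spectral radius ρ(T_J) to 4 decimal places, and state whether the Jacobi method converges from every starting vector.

a₁₂a₂₁/(a₁₁a₂₂) = (1)·(5) / ((8)·(2)) = 0.312500
ρ = √|0.312500| = √0.312500 = 0.5590
ρ < 1, so Jacobi converges

0.5590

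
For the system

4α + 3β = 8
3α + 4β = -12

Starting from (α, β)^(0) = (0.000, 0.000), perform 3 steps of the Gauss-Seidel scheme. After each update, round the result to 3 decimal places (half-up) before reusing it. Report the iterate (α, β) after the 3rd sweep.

Iteration 1:
  α = (8 - (3)·0.000) / (4) = 2.000
  β = (-12 - (3)·2.000) / (4) = -4.500
Iteration 2:
  α = (8 - (3)·-4.500) / (4) = 5.375
  β = (-12 - (3)·5.375) / (4) = -7.031
Iteration 3:
  α = (8 - (3)·-7.031) / (4) = 7.273
  β = (-12 - (3)·7.273) / (4) = -8.455

(7.273, -8.455)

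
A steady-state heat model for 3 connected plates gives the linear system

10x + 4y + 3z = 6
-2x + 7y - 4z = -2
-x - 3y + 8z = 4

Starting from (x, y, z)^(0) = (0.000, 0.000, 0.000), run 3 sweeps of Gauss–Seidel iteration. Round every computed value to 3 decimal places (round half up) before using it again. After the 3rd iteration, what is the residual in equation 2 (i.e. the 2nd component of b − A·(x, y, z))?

-0.053

Iteration 1:
  x = (6 - (4)·0.000 - (3)·0.000) / (10) = 0.600
  y = (-2 - (-2)·0.600 - (-4)·0.000) / (7) = -0.114
  z = (4 - (-1)·0.600 - (-3)·-0.114) / (8) = 0.532
Iteration 2:
  x = (6 - (4)·-0.114 - (3)·0.532) / (10) = 0.486
  y = (-2 - (-2)·0.486 - (-4)·0.532) / (7) = 0.157
  z = (4 - (-1)·0.486 - (-3)·0.157) / (8) = 0.620
Iteration 3:
  x = (6 - (4)·0.157 - (3)·0.620) / (10) = 0.351
  y = (-2 - (-2)·0.351 - (-4)·0.620) / (7) = 0.169
  z = (4 - (-1)·0.351 - (-3)·0.169) / (8) = 0.607
Residual b − A·x = (-0.007, -0.053, 0.002)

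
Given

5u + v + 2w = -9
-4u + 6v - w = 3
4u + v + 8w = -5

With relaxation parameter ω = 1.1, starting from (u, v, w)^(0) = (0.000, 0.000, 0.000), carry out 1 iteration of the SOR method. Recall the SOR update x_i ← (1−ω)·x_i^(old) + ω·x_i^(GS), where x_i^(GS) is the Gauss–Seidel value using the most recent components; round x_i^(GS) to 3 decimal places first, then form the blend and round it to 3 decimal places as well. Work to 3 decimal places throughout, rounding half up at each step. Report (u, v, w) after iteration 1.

(-1.980, -0.902, 0.526)

Iteration 1:
  u: GS value = (-9 - (1)·0.000 - (2)·0.000) / (5) = -1.800;  u ← (1−ω)·0.000 + ω·-1.800 = -1.980
  v: GS value = (3 - (-4)·-1.980 - (-1)·0.000) / (6) = -0.820;  v ← (1−ω)·0.000 + ω·-0.820 = -0.902
  w: GS value = (-5 - (4)·-1.980 - (1)·-0.902) / (8) = 0.478;  w ← (1−ω)·0.000 + ω·0.478 = 0.526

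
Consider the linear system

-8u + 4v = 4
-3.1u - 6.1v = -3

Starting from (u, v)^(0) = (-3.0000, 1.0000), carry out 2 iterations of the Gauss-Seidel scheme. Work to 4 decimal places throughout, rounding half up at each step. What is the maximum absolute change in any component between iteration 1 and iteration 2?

Iteration 1:
  u = (4 - (4)·1.0000) / (-8) = 0.0000
  v = (-3 - (-3.1)·0.0000) / (-6.1) = 0.4918
Iteration 2:
  u = (4 - (4)·0.4918) / (-8) = -0.2541
  v = (-3 - (-3.1)·-0.2541) / (-6.1) = 0.6209
Change: (-0.2541, 0.1291) → max |·| = 0.2541

0.2541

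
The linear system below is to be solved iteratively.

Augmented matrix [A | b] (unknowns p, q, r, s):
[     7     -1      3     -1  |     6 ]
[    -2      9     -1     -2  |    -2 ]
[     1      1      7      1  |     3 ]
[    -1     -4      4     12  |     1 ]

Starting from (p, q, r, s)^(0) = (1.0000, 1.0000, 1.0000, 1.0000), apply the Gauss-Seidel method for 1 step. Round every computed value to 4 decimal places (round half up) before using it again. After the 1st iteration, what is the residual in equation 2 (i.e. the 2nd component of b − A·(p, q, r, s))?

Iteration 1:
  p = (6 - (-1)·1.0000 - (3)·1.0000 - (-1)·1.0000) / (7) = 0.7143
  q = (-2 - (-2)·0.7143 - (-1)·1.0000 - (-2)·1.0000) / (9) = 0.2698
  r = (3 - (1)·0.7143 - (1)·0.2698 - (1)·1.0000) / (7) = 0.1451
  s = (1 - (-1)·0.7143 - (-4)·0.2698 - (4)·0.1451) / (12) = 0.1844
Residual b − A·x = (1.0188, -2.4857, 0.8158, 0.0003)

-2.4857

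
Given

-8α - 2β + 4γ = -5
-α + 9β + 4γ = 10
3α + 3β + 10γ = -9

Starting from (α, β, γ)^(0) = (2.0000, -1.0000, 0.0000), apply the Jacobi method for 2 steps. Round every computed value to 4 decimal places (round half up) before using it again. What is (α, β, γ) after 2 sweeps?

Iteration 1:
  α = (-5 - (-2)·-1.0000 - (4)·0.0000) / (-8) = 0.8750
  β = (10 - (-1)·2.0000 - (4)·0.0000) / (9) = 1.3333
  γ = (-9 - (3)·2.0000 - (3)·-1.0000) / (10) = -1.2000
Iteration 2:
  α = (-5 - (-2)·1.3333 - (4)·-1.2000) / (-8) = -0.3083
  β = (10 - (-1)·0.8750 - (4)·-1.2000) / (9) = 1.7417
  γ = (-9 - (3)·0.8750 - (3)·1.3333) / (10) = -1.5625

(-0.3083, 1.7417, -1.5625)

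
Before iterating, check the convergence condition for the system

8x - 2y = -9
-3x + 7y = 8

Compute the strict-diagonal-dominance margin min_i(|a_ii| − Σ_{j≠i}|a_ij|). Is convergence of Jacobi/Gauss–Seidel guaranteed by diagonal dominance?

row 1: |8| − (2) = 6
row 2: |7| − (3) = 4
minimum over rows = 4 → strictly diagonally dominant (convergence guaranteed)

4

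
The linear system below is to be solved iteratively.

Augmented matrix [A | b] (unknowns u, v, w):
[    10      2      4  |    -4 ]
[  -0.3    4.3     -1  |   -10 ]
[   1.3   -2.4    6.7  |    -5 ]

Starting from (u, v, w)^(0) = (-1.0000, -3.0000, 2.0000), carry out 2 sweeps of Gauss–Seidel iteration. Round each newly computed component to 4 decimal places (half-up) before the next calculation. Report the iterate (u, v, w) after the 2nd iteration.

(0.5050, -2.5953, -1.7739)

Iteration 1:
  u = (-4 - (2)·-3.0000 - (4)·2.0000) / (10) = -0.6000
  v = (-10 - (-0.3)·-0.6000 - (-1)·2.0000) / (4.3) = -1.9023
  w = (-5 - (1.3)·-0.6000 - (-2.4)·-1.9023) / (6.7) = -1.3113
Iteration 2:
  u = (-4 - (2)·-1.9023 - (4)·-1.3113) / (10) = 0.5050
  v = (-10 - (-0.3)·0.5050 - (-1)·-1.3113) / (4.3) = -2.5953
  w = (-5 - (1.3)·0.5050 - (-2.4)·-2.5953) / (6.7) = -1.7739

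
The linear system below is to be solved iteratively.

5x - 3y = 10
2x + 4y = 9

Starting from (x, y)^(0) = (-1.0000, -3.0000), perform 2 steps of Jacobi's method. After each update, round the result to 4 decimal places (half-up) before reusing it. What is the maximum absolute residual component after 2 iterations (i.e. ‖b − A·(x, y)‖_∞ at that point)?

Iteration 1:
  x = (10 - (-3)·-3.0000) / (5) = 0.2000
  y = (9 - (2)·-1.0000) / (4) = 2.7500
Iteration 2:
  x = (10 - (-3)·2.7500) / (5) = 3.6500
  y = (9 - (2)·0.2000) / (4) = 2.1500
Residual b − A·x = (-1.8000, -6.9000); ∞-norm = 6.9000

6.9000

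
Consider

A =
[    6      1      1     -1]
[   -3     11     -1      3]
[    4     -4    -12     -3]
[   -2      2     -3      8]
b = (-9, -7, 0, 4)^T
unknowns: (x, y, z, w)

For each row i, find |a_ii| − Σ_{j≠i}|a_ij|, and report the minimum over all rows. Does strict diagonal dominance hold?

row 1: |6| − (1+1+1) = 3
row 2: |11| − (3+1+3) = 4
row 3: |-12| − (4+4+3) = 1
row 4: |8| − (2+2+3) = 1
minimum over rows = 1 → strictly diagonally dominant (convergence guaranteed)

1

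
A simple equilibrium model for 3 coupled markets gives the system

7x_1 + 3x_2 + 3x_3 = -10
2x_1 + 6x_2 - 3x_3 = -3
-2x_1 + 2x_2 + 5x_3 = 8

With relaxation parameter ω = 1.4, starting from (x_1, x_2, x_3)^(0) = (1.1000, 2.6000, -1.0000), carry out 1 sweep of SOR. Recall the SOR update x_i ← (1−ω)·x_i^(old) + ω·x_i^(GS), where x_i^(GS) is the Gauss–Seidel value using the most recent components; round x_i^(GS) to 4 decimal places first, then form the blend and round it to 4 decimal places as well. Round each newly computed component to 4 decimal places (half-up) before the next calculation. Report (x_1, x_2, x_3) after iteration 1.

(-3.4000, -0.8534, 1.2140)

Iteration 1:
  x_1: GS value = (-10 - (3)·2.6000 - (3)·-1.0000) / (7) = -2.1143;  x_1 ← (1−ω)·1.1000 + ω·-2.1143 = -3.4000
  x_2: GS value = (-3 - (2)·-3.4000 - (-3)·-1.0000) / (6) = 0.1333;  x_2 ← (1−ω)·2.6000 + ω·0.1333 = -0.8534
  x_3: GS value = (8 - (-2)·-3.4000 - (2)·-0.8534) / (5) = 0.5814;  x_3 ← (1−ω)·-1.0000 + ω·0.5814 = 1.2140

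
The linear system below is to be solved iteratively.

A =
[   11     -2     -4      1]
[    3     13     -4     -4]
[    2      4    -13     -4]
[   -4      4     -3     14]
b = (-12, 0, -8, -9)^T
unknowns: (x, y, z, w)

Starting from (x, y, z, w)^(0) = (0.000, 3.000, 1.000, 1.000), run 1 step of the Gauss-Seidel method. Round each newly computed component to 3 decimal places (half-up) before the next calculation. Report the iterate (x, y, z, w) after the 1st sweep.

Iteration 1:
  x = (-12 - (-2)·3.000 - (-4)·1.000 - (1)·1.000) / (11) = -0.273
  y = (0 - (3)·-0.273 - (-4)·1.000 - (-4)·1.000) / (13) = 0.678
  z = (-8 - (2)·-0.273 - (4)·0.678 - (-4)·1.000) / (-13) = 0.474
  w = (-9 - (-4)·-0.273 - (4)·0.678 - (-3)·0.474) / (14) = -0.813

(-0.273, 0.678, 0.474, -0.813)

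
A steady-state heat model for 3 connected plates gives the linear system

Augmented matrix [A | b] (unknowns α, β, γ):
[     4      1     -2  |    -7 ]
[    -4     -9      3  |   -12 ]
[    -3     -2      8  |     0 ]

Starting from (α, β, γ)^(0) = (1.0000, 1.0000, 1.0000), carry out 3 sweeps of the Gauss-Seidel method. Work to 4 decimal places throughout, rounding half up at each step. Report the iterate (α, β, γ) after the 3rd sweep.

Iteration 1:
  α = (-7 - (1)·1.0000 - (-2)·1.0000) / (4) = -1.5000
  β = (-12 - (-4)·-1.5000 - (3)·1.0000) / (-9) = 2.3333
  γ = (0 - (-3)·-1.5000 - (-2)·2.3333) / (8) = 0.0208
Iteration 2:
  α = (-7 - (1)·2.3333 - (-2)·0.0208) / (4) = -2.3229
  β = (-12 - (-4)·-2.3229 - (3)·0.0208) / (-9) = 2.3727
  γ = (0 - (-3)·-2.3229 - (-2)·2.3727) / (8) = -0.2779
Iteration 3:
  α = (-7 - (1)·2.3727 - (-2)·-0.2779) / (4) = -2.4821
  β = (-12 - (-4)·-2.4821 - (3)·-0.2779) / (-9) = 2.3439
  γ = (0 - (-3)·-2.4821 - (-2)·2.3439) / (8) = -0.3448

(-2.4821, 2.3439, -0.3448)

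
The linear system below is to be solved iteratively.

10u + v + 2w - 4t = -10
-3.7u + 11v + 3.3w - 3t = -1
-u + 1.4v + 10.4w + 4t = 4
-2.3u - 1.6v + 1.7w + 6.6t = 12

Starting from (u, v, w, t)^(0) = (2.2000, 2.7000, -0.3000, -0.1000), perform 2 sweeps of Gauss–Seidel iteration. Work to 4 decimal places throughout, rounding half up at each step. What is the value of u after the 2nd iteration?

-0.5557

Iteration 1:
  u = (-10 - (1)·2.7000 - (2)·-0.3000 - (-4)·-0.1000) / (10) = -1.2500
  v = (-1 - (-3.7)·-1.2500 - (3.3)·-0.3000 - (-3)·-0.1000) / (11) = -0.4486
  w = (4 - (-1)·-1.2500 - (1.4)·-0.4486 - (4)·-0.1000) / (10.4) = 0.3633
  t = (12 - (-2.3)·-1.2500 - (-1.6)·-0.4486 - (1.7)·0.3633) / (6.6) = 1.1802
Iteration 2:
  u = (-10 - (1)·-0.4486 - (2)·0.3633 - (-4)·1.1802) / (10) = -0.5557
  v = (-1 - (-3.7)·-0.5557 - (3.3)·0.3633 - (-3)·1.1802) / (11) = -0.0649
  w = (4 - (-1)·-0.5557 - (1.4)·-0.0649 - (4)·1.1802) / (10.4) = -0.1140
  t = (12 - (-2.3)·-0.5557 - (-1.6)·-0.0649 - (1.7)·-0.1140) / (6.6) = 1.6382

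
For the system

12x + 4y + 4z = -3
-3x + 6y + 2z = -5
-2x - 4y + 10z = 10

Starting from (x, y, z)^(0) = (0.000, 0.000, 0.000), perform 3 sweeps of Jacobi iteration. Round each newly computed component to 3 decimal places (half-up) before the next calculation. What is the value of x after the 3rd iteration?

-0.025

Iteration 1:
  x = (-3 - (4)·0.000 - (4)·0.000) / (12) = -0.250
  y = (-5 - (-3)·0.000 - (2)·0.000) / (6) = -0.833
  z = (10 - (-2)·0.000 - (-4)·0.000) / (10) = 1.000
Iteration 2:
  x = (-3 - (4)·-0.833 - (4)·1.000) / (12) = -0.306
  y = (-5 - (-3)·-0.250 - (2)·1.000) / (6) = -1.292
  z = (10 - (-2)·-0.250 - (-4)·-0.833) / (10) = 0.617
Iteration 3:
  x = (-3 - (4)·-1.292 - (4)·0.617) / (12) = -0.025
  y = (-5 - (-3)·-0.306 - (2)·0.617) / (6) = -1.192
  z = (10 - (-2)·-0.306 - (-4)·-1.292) / (10) = 0.422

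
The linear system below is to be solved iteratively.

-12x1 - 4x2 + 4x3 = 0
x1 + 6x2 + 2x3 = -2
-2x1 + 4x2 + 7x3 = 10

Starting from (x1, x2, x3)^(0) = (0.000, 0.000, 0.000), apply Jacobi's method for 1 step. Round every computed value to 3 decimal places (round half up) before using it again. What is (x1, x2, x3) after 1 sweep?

Iteration 1:
  x1 = (0 - (-4)·0.000 - (4)·0.000) / (-12) = 0.000
  x2 = (-2 - (1)·0.000 - (2)·0.000) / (6) = -0.333
  x3 = (10 - (-2)·0.000 - (4)·0.000) / (7) = 1.429

(0.000, -0.333, 1.429)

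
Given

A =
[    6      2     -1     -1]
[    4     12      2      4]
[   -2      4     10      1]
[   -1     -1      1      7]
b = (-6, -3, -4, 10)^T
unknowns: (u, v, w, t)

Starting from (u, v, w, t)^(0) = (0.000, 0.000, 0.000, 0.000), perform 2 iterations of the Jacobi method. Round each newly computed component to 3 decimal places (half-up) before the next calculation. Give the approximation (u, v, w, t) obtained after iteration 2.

Iteration 1:
  u = (-6 - (2)·0.000 - (-1)·0.000 - (-1)·0.000) / (6) = -1.000
  v = (-3 - (4)·0.000 - (2)·0.000 - (4)·0.000) / (12) = -0.250
  w = (-4 - (-2)·0.000 - (4)·0.000 - (1)·0.000) / (10) = -0.400
  t = (10 - (-1)·0.000 - (-1)·0.000 - (1)·0.000) / (7) = 1.429
Iteration 2:
  u = (-6 - (2)·-0.250 - (-1)·-0.400 - (-1)·1.429) / (6) = -0.745
  v = (-3 - (4)·-1.000 - (2)·-0.400 - (4)·1.429) / (12) = -0.326
  w = (-4 - (-2)·-1.000 - (4)·-0.250 - (1)·1.429) / (10) = -0.643
  t = (10 - (-1)·-1.000 - (-1)·-0.250 - (1)·-0.400) / (7) = 1.307

(-0.745, -0.326, -0.643, 1.307)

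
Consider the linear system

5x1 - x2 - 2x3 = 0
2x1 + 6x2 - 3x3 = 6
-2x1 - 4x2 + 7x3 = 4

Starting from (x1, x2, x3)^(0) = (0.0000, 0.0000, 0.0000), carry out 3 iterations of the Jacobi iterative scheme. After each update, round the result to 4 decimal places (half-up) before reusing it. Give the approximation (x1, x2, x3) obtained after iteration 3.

Iteration 1:
  x1 = (0 - (-1)·0.0000 - (-2)·0.0000) / (5) = 0.0000
  x2 = (6 - (2)·0.0000 - (-3)·0.0000) / (6) = 1.0000
  x3 = (4 - (-2)·0.0000 - (-4)·0.0000) / (7) = 0.5714
Iteration 2:
  x1 = (0 - (-1)·1.0000 - (-2)·0.5714) / (5) = 0.4286
  x2 = (6 - (2)·0.0000 - (-3)·0.5714) / (6) = 1.2857
  x3 = (4 - (-2)·0.0000 - (-4)·1.0000) / (7) = 1.1429
Iteration 3:
  x1 = (0 - (-1)·1.2857 - (-2)·1.1429) / (5) = 0.7143
  x2 = (6 - (2)·0.4286 - (-3)·1.1429) / (6) = 1.4286
  x3 = (4 - (-2)·0.4286 - (-4)·1.2857) / (7) = 1.4286

(0.7143, 1.4286, 1.4286)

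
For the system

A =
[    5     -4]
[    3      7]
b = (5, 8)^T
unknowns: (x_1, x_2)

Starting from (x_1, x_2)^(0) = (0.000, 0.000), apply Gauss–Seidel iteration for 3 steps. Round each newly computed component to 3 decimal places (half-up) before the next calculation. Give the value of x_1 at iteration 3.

Iteration 1:
  x_1 = (5 - (-4)·0.000) / (5) = 1.000
  x_2 = (8 - (3)·1.000) / (7) = 0.714
Iteration 2:
  x_1 = (5 - (-4)·0.714) / (5) = 1.571
  x_2 = (8 - (3)·1.571) / (7) = 0.470
Iteration 3:
  x_1 = (5 - (-4)·0.470) / (5) = 1.376
  x_2 = (8 - (3)·1.376) / (7) = 0.553

1.376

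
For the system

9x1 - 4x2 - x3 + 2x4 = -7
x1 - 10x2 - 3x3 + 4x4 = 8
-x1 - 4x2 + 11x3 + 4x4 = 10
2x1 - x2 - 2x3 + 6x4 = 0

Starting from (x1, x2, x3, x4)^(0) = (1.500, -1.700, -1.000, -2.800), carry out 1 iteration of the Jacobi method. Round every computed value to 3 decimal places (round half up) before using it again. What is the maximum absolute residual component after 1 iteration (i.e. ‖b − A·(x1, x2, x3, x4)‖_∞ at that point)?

Iteration 1:
  x1 = (-7 - (-4)·-1.700 - (-1)·-1.000 - (2)·-2.800) / (9) = -1.022
  x2 = (8 - (1)·1.500 - (-3)·-1.000 - (4)·-2.800) / (-10) = -1.470
  x3 = (10 - (-1)·1.500 - (-4)·-1.700 - (4)·-2.800) / (11) = 1.445
  x4 = (0 - (2)·1.500 - (-1)·-1.700 - (-2)·-1.000) / (6) = -1.117
Residual b − A·x = (-0.003, 3.125, -8.329, 10.166); ∞-norm = 10.166

10.166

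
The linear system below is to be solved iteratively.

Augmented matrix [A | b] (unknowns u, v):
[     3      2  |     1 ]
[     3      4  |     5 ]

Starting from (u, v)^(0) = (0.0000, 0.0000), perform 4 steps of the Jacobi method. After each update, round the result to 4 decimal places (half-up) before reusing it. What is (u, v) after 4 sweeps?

Iteration 1:
  u = (1 - (2)·0.0000) / (3) = 0.3333
  v = (5 - (3)·0.0000) / (4) = 1.2500
Iteration 2:
  u = (1 - (2)·1.2500) / (3) = -0.5000
  v = (5 - (3)·0.3333) / (4) = 1.0000
Iteration 3:
  u = (1 - (2)·1.0000) / (3) = -0.3333
  v = (5 - (3)·-0.5000) / (4) = 1.6250
Iteration 4:
  u = (1 - (2)·1.6250) / (3) = -0.7500
  v = (5 - (3)·-0.3333) / (4) = 1.5000

(-0.7500, 1.5000)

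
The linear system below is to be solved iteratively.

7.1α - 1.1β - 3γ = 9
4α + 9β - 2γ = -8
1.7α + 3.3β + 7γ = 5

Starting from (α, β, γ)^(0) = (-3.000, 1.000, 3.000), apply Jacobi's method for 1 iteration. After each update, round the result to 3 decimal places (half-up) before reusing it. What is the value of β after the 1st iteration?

Iteration 1:
  α = (9 - (-1.1)·1.000 - (-3)·3.000) / (7.1) = 2.690
  β = (-8 - (4)·-3.000 - (-2)·3.000) / (9) = 1.111
  γ = (5 - (1.7)·-3.000 - (3.3)·1.000) / (7) = 0.971

1.111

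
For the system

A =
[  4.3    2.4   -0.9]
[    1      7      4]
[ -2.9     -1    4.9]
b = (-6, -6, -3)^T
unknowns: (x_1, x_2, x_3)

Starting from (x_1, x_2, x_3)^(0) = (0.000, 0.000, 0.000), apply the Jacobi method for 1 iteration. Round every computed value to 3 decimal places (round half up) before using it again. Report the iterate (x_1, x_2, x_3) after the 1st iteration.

(-1.395, -0.857, -0.612)

Iteration 1:
  x_1 = (-6 - (2.4)·0.000 - (-0.9)·0.000) / (4.3) = -1.395
  x_2 = (-6 - (1)·0.000 - (4)·0.000) / (7) = -0.857
  x_3 = (-3 - (-2.9)·0.000 - (-1)·0.000) / (4.9) = -0.612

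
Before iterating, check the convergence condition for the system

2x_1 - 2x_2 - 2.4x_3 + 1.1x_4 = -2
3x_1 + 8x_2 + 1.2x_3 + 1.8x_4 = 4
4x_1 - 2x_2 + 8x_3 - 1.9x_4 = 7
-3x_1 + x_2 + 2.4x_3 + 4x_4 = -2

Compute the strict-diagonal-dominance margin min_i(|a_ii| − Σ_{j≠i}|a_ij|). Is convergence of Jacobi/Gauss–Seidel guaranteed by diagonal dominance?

-3.5

row 1: |2| − (2+2.4+1.1) = -3.5
row 2: |8| − (3+1.2+1.8) = 2
row 3: |8| − (4+2+1.9) = 0.1
row 4: |4| − (3+1+2.4) = -2.4
minimum over rows = -3.5 → not strictly diagonally dominant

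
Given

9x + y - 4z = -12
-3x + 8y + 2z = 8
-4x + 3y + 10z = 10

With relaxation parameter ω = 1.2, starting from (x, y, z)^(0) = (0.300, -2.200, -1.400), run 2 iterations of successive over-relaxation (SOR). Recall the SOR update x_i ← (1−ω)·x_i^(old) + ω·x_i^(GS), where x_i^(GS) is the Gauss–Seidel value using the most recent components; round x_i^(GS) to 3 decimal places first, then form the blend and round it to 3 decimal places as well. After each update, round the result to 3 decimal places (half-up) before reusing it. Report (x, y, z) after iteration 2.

Iteration 1:
  x: GS value = (-12 - (1)·-2.200 - (-4)·-1.400) / (9) = -1.711;  x ← (1−ω)·0.300 + ω·-1.711 = -2.113
  y: GS value = (8 - (-3)·-2.113 - (2)·-1.400) / (8) = 0.558;  y ← (1−ω)·-2.200 + ω·0.558 = 1.110
  z: GS value = (10 - (-4)·-2.113 - (3)·1.110) / (10) = -0.178;  z ← (1−ω)·-1.400 + ω·-0.178 = 0.066
Iteration 2:
  x: GS value = (-12 - (1)·1.110 - (-4)·0.066) / (9) = -1.427;  x ← (1−ω)·-2.113 + ω·-1.427 = -1.290
  y: GS value = (8 - (-3)·-1.290 - (2)·0.066) / (8) = 0.500;  y ← (1−ω)·1.110 + ω·0.500 = 0.378
  z: GS value = (10 - (-4)·-1.290 - (3)·0.378) / (10) = 0.371;  z ← (1−ω)·0.066 + ω·0.371 = 0.432

(-1.290, 0.378, 0.432)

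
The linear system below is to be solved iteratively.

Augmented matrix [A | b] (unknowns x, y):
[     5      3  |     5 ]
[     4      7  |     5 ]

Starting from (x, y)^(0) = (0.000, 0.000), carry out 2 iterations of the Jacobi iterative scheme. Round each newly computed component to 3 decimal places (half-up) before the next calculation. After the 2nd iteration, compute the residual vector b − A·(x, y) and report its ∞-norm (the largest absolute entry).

1.711

Iteration 1:
  x = (5 - (3)·0.000) / (5) = 1.000
  y = (5 - (4)·0.000) / (7) = 0.714
Iteration 2:
  x = (5 - (3)·0.714) / (5) = 0.572
  y = (5 - (4)·1.000) / (7) = 0.143
Residual b − A·x = (1.711, 1.711); ∞-norm = 1.711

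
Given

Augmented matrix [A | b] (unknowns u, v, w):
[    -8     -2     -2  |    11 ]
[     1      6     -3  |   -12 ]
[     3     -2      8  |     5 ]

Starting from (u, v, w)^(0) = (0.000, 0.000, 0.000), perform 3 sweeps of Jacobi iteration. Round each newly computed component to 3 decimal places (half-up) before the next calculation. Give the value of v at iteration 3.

-1.508

Iteration 1:
  u = (11 - (-2)·0.000 - (-2)·0.000) / (-8) = -1.375
  v = (-12 - (1)·0.000 - (-3)·0.000) / (6) = -2.000
  w = (5 - (3)·0.000 - (-2)·0.000) / (8) = 0.625
Iteration 2:
  u = (11 - (-2)·-2.000 - (-2)·0.625) / (-8) = -1.031
  v = (-12 - (1)·-1.375 - (-3)·0.625) / (6) = -1.458
  w = (5 - (3)·-1.375 - (-2)·-2.000) / (8) = 0.641
Iteration 3:
  u = (11 - (-2)·-1.458 - (-2)·0.641) / (-8) = -1.171
  v = (-12 - (1)·-1.031 - (-3)·0.641) / (6) = -1.508
  w = (5 - (3)·-1.031 - (-2)·-1.458) / (8) = 0.647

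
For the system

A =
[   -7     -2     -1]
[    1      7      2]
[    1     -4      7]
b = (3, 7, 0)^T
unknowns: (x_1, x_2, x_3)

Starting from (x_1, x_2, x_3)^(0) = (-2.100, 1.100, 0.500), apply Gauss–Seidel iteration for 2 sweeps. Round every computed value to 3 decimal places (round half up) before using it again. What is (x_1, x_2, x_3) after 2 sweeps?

Iteration 1:
  x_1 = (3 - (-2)·1.100 - (-1)·0.500) / (-7) = -0.814
  x_2 = (7 - (1)·-0.814 - (2)·0.500) / (7) = 0.973
  x_3 = (0 - (1)·-0.814 - (-4)·0.973) / (7) = 0.672
Iteration 2:
  x_1 = (3 - (-2)·0.973 - (-1)·0.672) / (-7) = -0.803
  x_2 = (7 - (1)·-0.803 - (2)·0.672) / (7) = 0.923
  x_3 = (0 - (1)·-0.803 - (-4)·0.923) / (7) = 0.642

(-0.803, 0.923, 0.642)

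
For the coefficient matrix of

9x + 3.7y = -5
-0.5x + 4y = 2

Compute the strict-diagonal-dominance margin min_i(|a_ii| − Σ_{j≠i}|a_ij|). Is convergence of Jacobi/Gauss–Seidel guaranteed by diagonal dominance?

3.5

row 1: |9| − (3.7) = 5.3
row 2: |4| − (0.5) = 3.5
minimum over rows = 3.5 → strictly diagonally dominant (convergence guaranteed)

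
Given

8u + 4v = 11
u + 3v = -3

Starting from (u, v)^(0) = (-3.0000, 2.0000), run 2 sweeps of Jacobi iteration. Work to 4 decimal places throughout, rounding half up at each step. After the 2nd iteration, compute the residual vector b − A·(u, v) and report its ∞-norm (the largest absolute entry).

4.5000

Iteration 1:
  u = (11 - (4)·2.0000) / (8) = 0.3750
  v = (-3 - (1)·-3.0000) / (3) = 0.0000
Iteration 2:
  u = (11 - (4)·0.0000) / (8) = 1.3750
  v = (-3 - (1)·0.3750) / (3) = -1.1250
Residual b − A·x = (4.5000, -1.0000); ∞-norm = 4.5000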